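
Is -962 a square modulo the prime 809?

no

(-962|809)
  = (656|809)    [-962 ≡ 656 mod 809]
  = (41|809)    [809 ≡ 1 mod 8 ⇒ (2|809)^4 = +1]
  = (809|41)    [QR: 41 ≡ 1 mod 4, sign kept]
  = (30|41)    [809 ≡ 30 mod 41]
  = (15|41)    [41 ≡ 1 mod 8 ⇒ (2|41) = +1]
  = (41|15)    [QR: 41 ≡ 1 mod 4, sign kept]
  = (11|15)    [41 ≡ 11 mod 15]
  = -(15|11)    [QR: both ≡ 3 mod 4, sign flips]
  = -(4|11)    [15 ≡ 4 mod 11]
  = -(1|11)    [11 ≡ 3 mod 8 ⇒ (2|11)^2 = +1]
  = -1    [(1|11) = 1]
(-962|809) = -1, and 809 is prime, so -962 is not a quadratic residue mod 809.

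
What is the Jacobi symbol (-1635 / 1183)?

-1

Reduce the numerator: -1635 ≡ 731 (mod 1183), so (-1635 / 1183) = (731 / 1183).
Both 731 ≡ 3 and 1183 ≡ 3 (mod 4), so reciprocity gives (731 / 1183) = -(1183 / 731). Reduce: 1183 ≡ 452 (mod 731). Now have -(452 / 731).
Factor out 2: 452 = 2^2·113. Since 731 ≡ 3 (mod 8), (2 / 731) = -1, and (2 / 731)^2 = +1. Now have -(113 / 731).
113 ≡ 1 (mod 4), so quadratic reciprocity gives (113 / 731) = (731 / 113). Reduce: 731 ≡ 53 (mod 113). Now have -(53 / 113).
53 ≡ 1 (mod 4), so quadratic reciprocity gives (53 / 113) = (113 / 53). Reduce: 113 ≡ 7 (mod 53). Now have -(7 / 53).
53 ≡ 1 (mod 4), so quadratic reciprocity gives (7 / 53) = (53 / 7). Reduce: 53 ≡ 4 (mod 7). Now have -(4 / 7).
Factor out 2: 4 = 2^2. Since 7 ≡ 7 (mod 8), (2 / 7) = +1, and (2 / 7)^2 = +1. Now have -(1 / 7).
(1 / 7) = 1. Collecting the sign factors: -1.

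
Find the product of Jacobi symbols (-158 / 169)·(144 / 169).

By multiplicativity, (-158·144 / 169) = (-158 / 169)·(144 / 169).
First factor (-158 / 169):
Reduce the numerator: -158 ≡ 11 (mod 169), so (-158 / 169) = (11 / 169).
169 ≡ 1 (mod 4), so quadratic reciprocity gives (11 / 169) = (169 / 11). Reduce: 169 ≡ 4 (mod 11). Now have (4 / 11).
Factor out 2: 4 = 2^2. Since 11 ≡ 3 (mod 8), (2 / 11) = -1, and (2 / 11)^2 = +1. Now have (1 / 11).
(1 / 11) = 1. Collecting the sign factors: 1.
Second factor (144 / 169):
Factor out 2: 144 = 2^4·9. Since 169 ≡ 1 (mod 8), (2 / 169) = +1, and (2 / 169)^4 = +1. Now have (9 / 169).
9 ≡ 1 (mod 4), so quadratic reciprocity gives (9 / 169) = (169 / 9). Reduce: 169 ≡ 7 (mod 9). Now have (7 / 9).
9 ≡ 1 (mod 4), so quadratic reciprocity gives (7 / 9) = (9 / 7). Reduce: 9 ≡ 2 (mod 7). Now have (2 / 7).
Factor out 2: 2 = 2. Since 7 ≡ 7 (mod 8), (2 / 7) = +1. Now have (1 / 7).
(1 / 7) = 1. Collecting the sign factors: 1.
Product: (1)·(1) = 1.

1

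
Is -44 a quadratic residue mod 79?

no

Pull out -1: (-44/79) = (-1/79)·(44/79). Since 79 ≡ 3 (mod 4), (-1/79) = -1. Now have -(44/79).
Factor out 2: 44 = 2^2·11. Since 79 ≡ 7 (mod 8), (2/79) = +1, and (2/79)^2 = +1. Now have -(11/79).
Both 11 ≡ 3 and 79 ≡ 3 (mod 4), so reciprocity gives (11/79) = -(79/11). Reduce: 79 ≡ 2 (mod 11). Now have (2/11).
Factor out 2: 2 = 2. Since 11 ≡ 3 (mod 8), (2/11) = -1. Now have -(1/11).
(1/11) = 1. Collecting the sign factors: -1.
(-44/79) = -1, and 79 is prime, so -44 is not a quadratic residue mod 79.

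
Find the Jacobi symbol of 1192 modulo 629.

(1192/629)
  = (563/629)    [1192 ≡ 563 mod 629]
  = (629/563)    [QR: 629 ≡ 1 mod 4, sign kept]
  = (66/563)    [629 ≡ 66 mod 563]
  = -(33/563)    [563 ≡ 3 mod 8 ⇒ (2/563) = -1]
  = -(563/33)    [QR: 33 ≡ 1 mod 4, sign kept]
  = -(2/33)    [563 ≡ 2 mod 33]
  = -(1/33)    [33 ≡ 1 mod 8 ⇒ (2/33) = +1]
  = -1    [(1/33) = 1]

-1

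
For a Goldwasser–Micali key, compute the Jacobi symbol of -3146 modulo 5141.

1

(-3146/5141)
  = (3146/5141)    [5141 ≡ 1 mod 4 ⇒ (-1/5141) = +1]
  = -(1573/5141)    [5141 ≡ 5 mod 8 ⇒ (2/5141) = -1]
  = -(5141/1573)    [QR: 1573 ≡ 1 mod 4, sign kept]
  = -(422/1573)    [5141 ≡ 422 mod 1573]
  = (211/1573)    [1573 ≡ 5 mod 8 ⇒ (2/1573) = -1]
  = (1573/211)    [QR: 1573 ≡ 1 mod 4, sign kept]
  = (96/211)    [1573 ≡ 96 mod 211]
  = -(3/211)    [211 ≡ 3 mod 8 ⇒ (2/211)^5 = -1]
  = (211/3)    [QR: both ≡ 3 mod 4, sign flips]
  = (1/3)    [211 ≡ 1 mod 3]
  = 1    [(1/3) = 1]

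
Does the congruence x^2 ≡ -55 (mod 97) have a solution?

no

(-55/97)
  = (42/97)    [-55 ≡ 42 mod 97]
  = (21/97)    [97 ≡ 1 mod 8 ⇒ (2/97) = +1]
  = (97/21)    [QR: 21 ≡ 1 mod 4, sign kept]
  = (13/21)    [97 ≡ 13 mod 21]
  = (21/13)    [QR: 13 ≡ 1 mod 4, sign kept]
  = (8/13)    [21 ≡ 8 mod 13]
  = -(1/13)    [13 ≡ 5 mod 8 ⇒ (2/13)^3 = -1]
  = -1    [(1/13) = 1]
(-55/97) = -1, and 97 is prime, so -55 is not a quadratic residue mod 97.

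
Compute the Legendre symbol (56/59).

-1

Factor out 2: 56 = 2^3·7. Since 59 ≡ 3 (mod 8), (2/59) = -1, and (2/59)^3 = -1. Now have -(7/59).
Both 7 ≡ 3 and 59 ≡ 3 (mod 4), so reciprocity gives (7/59) = -(59/7). Reduce: 59 ≡ 3 (mod 7). Now have (3/7).
Both 3 ≡ 3 and 7 ≡ 3 (mod 4), so reciprocity gives (3/7) = -(7/3). Reduce: 7 ≡ 1 (mod 3). Now have -(1/3).
(1/3) = 1. Collecting the sign factors: -1.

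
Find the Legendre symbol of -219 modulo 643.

-1

Reduce the numerator: -219 ≡ 424 (mod 643), so (-219/643) = (424/643).
Factor out 2: 424 = 2^3·53. Since 643 ≡ 3 (mod 8), (2/643) = -1, and (2/643)^3 = -1. Now have -(53/643).
53 ≡ 1 (mod 4), so quadratic reciprocity gives (53/643) = (643/53). Reduce: 643 ≡ 7 (mod 53). Now have -(7/53).
53 ≡ 1 (mod 4), so quadratic reciprocity gives (7/53) = (53/7). Reduce: 53 ≡ 4 (mod 7). Now have -(4/7).
Factor out 2: 4 = 2^2. Since 7 ≡ 7 (mod 8), (2/7) = +1, and (2/7)^2 = +1. Now have -(1/7).
(1/7) = 1. Collecting the sign factors: -1.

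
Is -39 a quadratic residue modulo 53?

(-39|53)
  = (39|53)    [53 ≡ 1 mod 4 ⇒ (-1|53) = +1]
  = (53|39)    [QR: 53 ≡ 1 mod 4, sign kept]
  = (14|39)    [53 ≡ 14 mod 39]
  = (7|39)    [39 ≡ 7 mod 8 ⇒ (2|39) = +1]
  = -(39|7)    [QR: both ≡ 3 mod 4, sign flips]
  = -(4|7)    [39 ≡ 4 mod 7]
  = -(1|7)    [7 ≡ 7 mod 8 ⇒ (2|7)^2 = +1]
  = -1    [(1|7) = 1]
(-39|53) = -1, and 53 is prime, so -39 is not a quadratic residue mod 53.

no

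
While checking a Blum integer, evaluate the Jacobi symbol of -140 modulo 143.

1

Pull out -1: (-140/143) = (-1/143)·(140/143). Since 143 ≡ 3 (mod 4), (-1/143) = -1. Now have -(140/143).
Factor out 2: 140 = 2^2·35. Since 143 ≡ 7 (mod 8), (2/143) = +1, and (2/143)^2 = +1. Now have -(35/143).
Both 35 ≡ 3 and 143 ≡ 3 (mod 4), so reciprocity gives (35/143) = -(143/35). Reduce: 143 ≡ 3 (mod 35). Now have (3/35).
Both 3 ≡ 3 and 35 ≡ 3 (mod 4), so reciprocity gives (3/35) = -(35/3). Reduce: 35 ≡ 2 (mod 3). Now have -(2/3).
Factor out 2: 2 = 2. Since 3 ≡ 3 (mod 8), (2/3) = -1. Now have (1/3).
(1/3) = 1. Collecting the sign factors: 1.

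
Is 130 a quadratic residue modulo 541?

yes

(130/541)
  = -(65/541)    [541 ≡ 5 mod 8 ⇒ (2/541) = -1]
  = -(541/65)    [QR: 65 ≡ 1 mod 4, sign kept]
  = -(21/65)    [541 ≡ 21 mod 65]
  = -(65/21)    [QR: 21 ≡ 1 mod 4, sign kept]
  = -(2/21)    [65 ≡ 2 mod 21]
  = (1/21)    [21 ≡ 5 mod 8 ⇒ (2/21) = -1]
  = 1    [(1/21) = 1]
The Legendre symbol is 1, so x^2 ≡ 130 (mod 541) has solution.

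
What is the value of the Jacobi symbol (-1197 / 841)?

1

(-1197 / 841)
  = (1197 / 841)    [841 ≡ 1 mod 4 ⇒ (-1 / 841) = +1]
  = (356 / 841)    [1197 ≡ 356 mod 841]
  = (89 / 841)    [841 ≡ 1 mod 8 ⇒ (2 / 841)^2 = +1]
  = (841 / 89)    [QR: 89 ≡ 1 mod 4, sign kept]
  = (40 / 89)    [841 ≡ 40 mod 89]
  = (5 / 89)    [89 ≡ 1 mod 8 ⇒ (2 / 89)^3 = +1]
  = (89 / 5)    [QR: 5 ≡ 1 mod 4, sign kept]
  = (4 / 5)    [89 ≡ 4 mod 5]
  = (1 / 5)    [5 ≡ 5 mod 8 ⇒ (2 / 5)^2 = +1]
  = 1    [(1 / 5) = 1]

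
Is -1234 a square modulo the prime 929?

yes

Reduce the numerator: -1234 ≡ 624 (mod 929), so (-1234/929) = (624/929).
Factor out 2: 624 = 2^4·39. Since 929 ≡ 1 (mod 8), (2/929) = +1, and (2/929)^4 = +1. Now have (39/929).
929 ≡ 1 (mod 4), so quadratic reciprocity gives (39/929) = (929/39). Reduce: 929 ≡ 32 (mod 39). Now have (32/39).
Factor out 2: 32 = 2^5. Since 39 ≡ 7 (mod 8), (2/39) = +1, and (2/39)^5 = +1. Now have (1/39).
(1/39) = 1. Collecting the sign factors: 1.
The Legendre symbol is 1, so x^2 ≡ -1234 (mod 929) has solution.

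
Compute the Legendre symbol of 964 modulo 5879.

Factor out 2: 964 = 2^2·241. Since 5879 ≡ 7 (mod 8), (2|5879) = +1, and (2|5879)^2 = +1. Now have (241|5879).
241 ≡ 1 (mod 4), so quadratic reciprocity gives (241|5879) = (5879|241). Reduce: 5879 ≡ 95 (mod 241). Now have (95|241).
241 ≡ 1 (mod 4), so quadratic reciprocity gives (95|241) = (241|95). Reduce: 241 ≡ 51 (mod 95). Now have (51|95).
Both 51 ≡ 3 and 95 ≡ 3 (mod 4), so reciprocity gives (51|95) = -(95|51). Reduce: 95 ≡ 44 (mod 51). Now have -(44|51).
Factor out 2: 44 = 2^2·11. Since 51 ≡ 3 (mod 8), (2|51) = -1, and (2|51)^2 = +1. Now have -(11|51).
Both 11 ≡ 3 and 51 ≡ 3 (mod 4), so reciprocity gives (11|51) = -(51|11). Reduce: 51 ≡ 7 (mod 11). Now have (7|11).
Both 7 ≡ 3 and 11 ≡ 3 (mod 4), so reciprocity gives (7|11) = -(11|7). Reduce: 11 ≡ 4 (mod 7). Now have -(4|7).
Factor out 2: 4 = 2^2. Since 7 ≡ 7 (mod 8), (2|7) = +1, and (2|7)^2 = +1. Now have -(1|7).
(1|7) = 1. Collecting the sign factors: -1.

-1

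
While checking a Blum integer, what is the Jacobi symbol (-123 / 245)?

(-123 / 245)
  = (122 / 245)    [-123 ≡ 122 mod 245]
  = -(61 / 245)    [245 ≡ 5 mod 8 ⇒ (2 / 245) = -1]
  = -(245 / 61)    [QR: 61 ≡ 1 mod 4, sign kept]
  = -(1 / 61)    [245 ≡ 1 mod 61]
  = -1    [(1 / 61) = 1]

-1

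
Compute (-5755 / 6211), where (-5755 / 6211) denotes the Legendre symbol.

-1

Pull out -1: (-5755 / 6211) = (-1 / 6211)·(5755 / 6211). Since 6211 ≡ 3 (mod 4), (-1 / 6211) = -1. Now have -(5755 / 6211).
Both 5755 ≡ 3 and 6211 ≡ 3 (mod 4), so reciprocity gives (5755 / 6211) = -(6211 / 5755). Reduce: 6211 ≡ 456 (mod 5755). Now have (456 / 5755).
Factor out 2: 456 = 2^3·57. Since 5755 ≡ 3 (mod 8), (2 / 5755) = -1, and (2 / 5755)^3 = -1. Now have -(57 / 5755).
57 ≡ 1 (mod 4), so quadratic reciprocity gives (57 / 5755) = (5755 / 57). Reduce: 5755 ≡ 55 (mod 57). Now have -(55 / 57).
57 ≡ 1 (mod 4), so quadratic reciprocity gives (55 / 57) = (57 / 55). Reduce: 57 ≡ 2 (mod 55). Now have -(2 / 55).
Factor out 2: 2 = 2. Since 55 ≡ 7 (mod 8), (2 / 55) = +1. Now have -(1 / 55).
(1 / 55) = 1. Collecting the sign factors: -1.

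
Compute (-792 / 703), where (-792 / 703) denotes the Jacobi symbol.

(-792 / 703)
  = (614 / 703)    [-792 ≡ 614 mod 703]
  = (307 / 703)    [703 ≡ 7 mod 8 ⇒ (2 / 703) = +1]
  = -(703 / 307)    [QR: both ≡ 3 mod 4, sign flips]
  = -(89 / 307)    [703 ≡ 89 mod 307]
  = -(307 / 89)    [QR: 89 ≡ 1 mod 4, sign kept]
  = -(40 / 89)    [307 ≡ 40 mod 89]
  = -(5 / 89)    [89 ≡ 1 mod 8 ⇒ (2 / 89)^3 = +1]
  = -(89 / 5)    [QR: 5 ≡ 1 mod 4, sign kept]
  = -(4 / 5)    [89 ≡ 4 mod 5]
  = -(1 / 5)    [5 ≡ 5 mod 8 ⇒ (2 / 5)^2 = +1]
  = -1    [(1 / 5) = 1]

-1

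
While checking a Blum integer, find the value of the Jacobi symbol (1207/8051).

-1

Both 1207 ≡ 3 and 8051 ≡ 3 (mod 4), so reciprocity gives (1207/8051) = -(8051/1207). Reduce: 8051 ≡ 809 (mod 1207). Now have -(809/1207).
809 ≡ 1 (mod 4), so quadratic reciprocity gives (809/1207) = (1207/809). Reduce: 1207 ≡ 398 (mod 809). Now have -(398/809).
Factor out 2: 398 = 2·199. Since 809 ≡ 1 (mod 8), (2/809) = +1. Now have -(199/809).
809 ≡ 1 (mod 4), so quadratic reciprocity gives (199/809) = (809/199). Reduce: 809 ≡ 13 (mod 199). Now have -(13/199).
13 ≡ 1 (mod 4), so quadratic reciprocity gives (13/199) = (199/13). Reduce: 199 ≡ 4 (mod 13). Now have -(4/13).
Factor out 2: 4 = 2^2. Since 13 ≡ 5 (mod 8), (2/13) = -1, and (2/13)^2 = +1. Now have -(1/13).
(1/13) = 1. Collecting the sign factors: -1.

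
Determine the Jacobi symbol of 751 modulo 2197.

1

2197 ≡ 1 (mod 4), so quadratic reciprocity gives (751 / 2197) = (2197 / 751). Reduce: 2197 ≡ 695 (mod 751). Now have (695 / 751).
Both 695 ≡ 3 and 751 ≡ 3 (mod 4), so reciprocity gives (695 / 751) = -(751 / 695). Reduce: 751 ≡ 56 (mod 695). Now have -(56 / 695).
Factor out 2: 56 = 2^3·7. Since 695 ≡ 7 (mod 8), (2 / 695) = +1, and (2 / 695)^3 = +1. Now have -(7 / 695).
Both 7 ≡ 3 and 695 ≡ 3 (mod 4), so reciprocity gives (7 / 695) = -(695 / 7). Reduce: 695 ≡ 2 (mod 7). Now have (2 / 7).
Factor out 2: 2 = 2. Since 7 ≡ 7 (mod 8), (2 / 7) = +1. Now have (1 / 7).
(1 / 7) = 1. Collecting the sign factors: 1.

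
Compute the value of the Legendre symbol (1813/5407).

-1

1813 ≡ 1 (mod 4), so quadratic reciprocity gives (1813/5407) = (5407/1813). Reduce: 5407 ≡ 1781 (mod 1813). Now have (1781/1813).
1781 ≡ 1 (mod 4), so quadratic reciprocity gives (1781/1813) = (1813/1781). Reduce: 1813 ≡ 32 (mod 1781). Now have (32/1781).
Factor out 2: 32 = 2^5. Since 1781 ≡ 5 (mod 8), (2/1781) = -1, and (2/1781)^5 = -1. Now have -(1/1781).
(1/1781) = 1. Collecting the sign factors: -1.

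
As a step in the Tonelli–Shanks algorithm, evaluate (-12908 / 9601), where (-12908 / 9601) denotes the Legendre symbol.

(-12908 / 9601)
  = (6294 / 9601)    [-12908 ≡ 6294 mod 9601]
  = (3147 / 9601)    [9601 ≡ 1 mod 8 ⇒ (2 / 9601) = +1]
  = (9601 / 3147)    [QR: 9601 ≡ 1 mod 4, sign kept]
  = (160 / 3147)    [9601 ≡ 160 mod 3147]
  = -(5 / 3147)    [3147 ≡ 3 mod 8 ⇒ (2 / 3147)^5 = -1]
  = -(3147 / 5)    [QR: 5 ≡ 1 mod 4, sign kept]
  = -(2 / 5)    [3147 ≡ 2 mod 5]
  = (1 / 5)    [5 ≡ 5 mod 8 ⇒ (2 / 5) = -1]
  = 1    [(1 / 5) = 1]

1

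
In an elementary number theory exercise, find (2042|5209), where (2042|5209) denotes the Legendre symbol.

Factor out 2: 2042 = 2·1021. Since 5209 ≡ 1 (mod 8), (2|5209) = +1. Now have (1021|5209).
1021 ≡ 1 (mod 4), so quadratic reciprocity gives (1021|5209) = (5209|1021). Reduce: 5209 ≡ 104 (mod 1021). Now have (104|1021).
Factor out 2: 104 = 2^3·13. Since 1021 ≡ 5 (mod 8), (2|1021) = -1, and (2|1021)^3 = -1. Now have -(13|1021).
13 ≡ 1 (mod 4), so quadratic reciprocity gives (13|1021) = (1021|13). Reduce: 1021 ≡ 7 (mod 13). Now have -(7|13).
13 ≡ 1 (mod 4), so quadratic reciprocity gives (7|13) = (13|7). Reduce: 13 ≡ 6 (mod 7). Now have -(6|7).
Factor out 2: 6 = 2·3. Since 7 ≡ 7 (mod 8), (2|7) = +1. Now have -(3|7).
Both 3 ≡ 3 and 7 ≡ 3 (mod 4), so reciprocity gives (3|7) = -(7|3). Reduce: 7 ≡ 1 (mod 3). Now have (1|3).
(1|3) = 1. Collecting the sign factors: 1.

1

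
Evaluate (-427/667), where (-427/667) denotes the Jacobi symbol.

1

(-427/667)
  = -(427/667)    [667 ≡ 3 mod 4 ⇒ (-1/667) = -1]
  = (667/427)    [QR: both ≡ 3 mod 4, sign flips]
  = (240/427)    [667 ≡ 240 mod 427]
  = (15/427)    [427 ≡ 3 mod 8 ⇒ (2/427)^4 = +1]
  = -(427/15)    [QR: both ≡ 3 mod 4, sign flips]
  = -(7/15)    [427 ≡ 7 mod 15]
  = (15/7)    [QR: both ≡ 3 mod 4, sign flips]
  = (1/7)    [15 ≡ 1 mod 7]
  = 1    [(1/7) = 1]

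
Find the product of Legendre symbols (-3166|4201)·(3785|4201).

1

By multiplicativity, (-3166·3785|4201) = (-3166|4201)·(3785|4201).
First factor (-3166|4201):
Pull out -1: (-3166|4201) = (-1|4201)·(3166|4201). Since 4201 ≡ 1 (mod 4), (-1|4201) = +1. Now have (3166|4201).
Factor out 2: 3166 = 2·1583. Since 4201 ≡ 1 (mod 8), (2|4201) = +1. Now have (1583|4201).
4201 ≡ 1 (mod 4), so quadratic reciprocity gives (1583|4201) = (4201|1583). Reduce: 4201 ≡ 1035 (mod 1583). Now have (1035|1583).
Both 1035 ≡ 3 and 1583 ≡ 3 (mod 4), so reciprocity gives (1035|1583) = -(1583|1035). Reduce: 1583 ≡ 548 (mod 1035). Now have -(548|1035).
Factor out 2: 548 = 2^2·137. Since 1035 ≡ 3 (mod 8), (2|1035) = -1, and (2|1035)^2 = +1. Now have -(137|1035).
137 ≡ 1 (mod 4), so quadratic reciprocity gives (137|1035) = (1035|137). Reduce: 1035 ≡ 76 (mod 137). Now have -(76|137).
Factor out 2: 76 = 2^2·19. Since 137 ≡ 1 (mod 8), (2|137) = +1, and (2|137)^2 = +1. Now have -(19|137).
137 ≡ 1 (mod 4), so quadratic reciprocity gives (19|137) = (137|19). Reduce: 137 ≡ 4 (mod 19). Now have -(4|19).
Factor out 2: 4 = 2^2. Since 19 ≡ 3 (mod 8), (2|19) = -1, and (2|19)^2 = +1. Now have -(1|19).
(1|19) = 1. Collecting the sign factors: -1.
Second factor (3785|4201):
3785 ≡ 1 (mod 4), so quadratic reciprocity gives (3785|4201) = (4201|3785). Reduce: 4201 ≡ 416 (mod 3785). Now have (416|3785).
Factor out 2: 416 = 2^5·13. Since 3785 ≡ 1 (mod 8), (2|3785) = +1, and (2|3785)^5 = +1. Now have (13|3785).
13 ≡ 1 (mod 4), so quadratic reciprocity gives (13|3785) = (3785|13). Reduce: 3785 ≡ 2 (mod 13). Now have (2|13).
Factor out 2: 2 = 2. Since 13 ≡ 5 (mod 8), (2|13) = -1. Now have -(1|13).
(1|13) = 1. Collecting the sign factors: -1.
Product: (-1)·(-1) = 1.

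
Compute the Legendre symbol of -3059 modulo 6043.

(-3059/6043)
  = -(3059/6043)    [6043 ≡ 3 mod 4 ⇒ (-1/6043) = -1]
  = (6043/3059)    [QR: both ≡ 3 mod 4, sign flips]
  = (2984/3059)    [6043 ≡ 2984 mod 3059]
  = -(373/3059)    [3059 ≡ 3 mod 8 ⇒ (2/3059)^3 = -1]
  = -(3059/373)    [QR: 373 ≡ 1 mod 4, sign kept]
  = -(75/373)    [3059 ≡ 75 mod 373]
  = -(373/75)    [QR: 373 ≡ 1 mod 4, sign kept]
  = -(73/75)    [373 ≡ 73 mod 75]
  = -(75/73)    [QR: 73 ≡ 1 mod 4, sign kept]
  = -(2/73)    [75 ≡ 2 mod 73]
  = -(1/73)    [73 ≡ 1 mod 8 ⇒ (2/73) = +1]
  = -1    [(1/73) = 1]

-1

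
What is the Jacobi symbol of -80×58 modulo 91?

1

By multiplicativity, (-80·58/91) = (-80/91)·(58/91).
First factor (-80/91):
Pull out -1: (-80/91) = (-1/91)·(80/91). Since 91 ≡ 3 (mod 4), (-1/91) = -1. Now have -(80/91).
Factor out 2: 80 = 2^4·5. Since 91 ≡ 3 (mod 8), (2/91) = -1, and (2/91)^4 = +1. Now have -(5/91).
5 ≡ 1 (mod 4), so quadratic reciprocity gives (5/91) = (91/5). Reduce: 91 ≡ 1 (mod 5). Now have -(1/5).
(1/5) = 1. Collecting the sign factors: -1.
Second factor (58/91):
Factor out 2: 58 = 2·29. Since 91 ≡ 3 (mod 8), (2/91) = -1. Now have -(29/91).
29 ≡ 1 (mod 4), so quadratic reciprocity gives (29/91) = (91/29). Reduce: 91 ≡ 4 (mod 29). Now have -(4/29).
Factor out 2: 4 = 2^2. Since 29 ≡ 5 (mod 8), (2/29) = -1, and (2/29)^2 = +1. Now have -(1/29).
(1/29) = 1. Collecting the sign factors: -1.
Product: (-1)·(-1) = 1.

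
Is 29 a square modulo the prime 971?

(29/971)
  = (971/29)    [QR: 29 ≡ 1 mod 4, sign kept]
  = (14/29)    [971 ≡ 14 mod 29]
  = -(7/29)    [29 ≡ 5 mod 8 ⇒ (2/29) = -1]
  = -(29/7)    [QR: 29 ≡ 1 mod 4, sign kept]
  = -(1/7)    [29 ≡ 1 mod 7]
  = -1    [(1/7) = 1]
(29/971) = -1, and 971 is prime, so 29 is not a quadratic residue mod 971.

no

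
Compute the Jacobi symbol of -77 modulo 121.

0

(-77/121)
  = (44/121)    [-77 ≡ 44 mod 121]
  = (11/121)    [121 ≡ 1 mod 8 ⇒ (2/121)^2 = +1]
  = (121/11)    [QR: 121 ≡ 1 mod 4, sign kept]
  = (0/11)    [121 ≡ 0 mod 11]
  = 0    [numerator 0, gcd > 1]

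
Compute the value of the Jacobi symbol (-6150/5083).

-1

(-6150/5083)
  = (4016/5083)    [-6150 ≡ 4016 mod 5083]
  = (251/5083)    [5083 ≡ 3 mod 8 ⇒ (2/5083)^4 = +1]
  = -(5083/251)    [QR: both ≡ 3 mod 4, sign flips]
  = -(63/251)    [5083 ≡ 63 mod 251]
  = (251/63)    [QR: both ≡ 3 mod 4, sign flips]
  = (62/63)    [251 ≡ 62 mod 63]
  = (31/63)    [63 ≡ 7 mod 8 ⇒ (2/63) = +1]
  = -(63/31)    [QR: both ≡ 3 mod 4, sign flips]
  = -(1/31)    [63 ≡ 1 mod 31]
  = -1    [(1/31) = 1]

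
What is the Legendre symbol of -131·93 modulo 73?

By multiplicativity, (-131·93/73) = (-131/73)·(93/73).
First factor (-131/73):
Reduce the numerator: -131 ≡ 15 (mod 73), so (-131/73) = (15/73).
73 ≡ 1 (mod 4), so quadratic reciprocity gives (15/73) = (73/15). Reduce: 73 ≡ 13 (mod 15). Now have (13/15).
13 ≡ 1 (mod 4), so quadratic reciprocity gives (13/15) = (15/13). Reduce: 15 ≡ 2 (mod 13). Now have (2/13).
Factor out 2: 2 = 2. Since 13 ≡ 5 (mod 8), (2/13) = -1. Now have -(1/13).
(1/13) = 1. Collecting the sign factors: -1.
Second factor (93/73):
Reduce the numerator: 93 ≡ 20 (mod 73), so (93/73) = (20/73).
Factor out 2: 20 = 2^2·5. Since 73 ≡ 1 (mod 8), (2/73) = +1, and (2/73)^2 = +1. Now have (5/73).
5 ≡ 1 (mod 4), so quadratic reciprocity gives (5/73) = (73/5). Reduce: 73 ≡ 3 (mod 5). Now have (3/5).
5 ≡ 1 (mod 4), so quadratic reciprocity gives (3/5) = (5/3). Reduce: 5 ≡ 2 (mod 3). Now have (2/3).
Factor out 2: 2 = 2. Since 3 ≡ 3 (mod 8), (2/3) = -1. Now have -(1/3).
(1/3) = 1. Collecting the sign factors: -1.
Product: (-1)·(-1) = 1.

1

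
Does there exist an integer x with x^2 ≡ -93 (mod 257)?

no

Reduce the numerator: -93 ≡ 164 (mod 257), so (-93/257) = (164/257).
Factor out 2: 164 = 2^2·41. Since 257 ≡ 1 (mod 8), (2/257) = +1, and (2/257)^2 = +1. Now have (41/257).
41 ≡ 1 (mod 4), so quadratic reciprocity gives (41/257) = (257/41). Reduce: 257 ≡ 11 (mod 41). Now have (11/41).
41 ≡ 1 (mod 4), so quadratic reciprocity gives (11/41) = (41/11). Reduce: 41 ≡ 8 (mod 11). Now have (8/11).
Factor out 2: 8 = 2^3. Since 11 ≡ 3 (mod 8), (2/11) = -1, and (2/11)^3 = -1. Now have -(1/11).
(1/11) = 1. Collecting the sign factors: -1.
The Legendre symbol is -1, so x^2 ≡ -93 (mod 257) has no solution.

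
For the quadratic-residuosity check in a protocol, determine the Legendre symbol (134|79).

1

(134|79)
  = (55|79)    [134 ≡ 55 mod 79]
  = -(79|55)    [QR: both ≡ 3 mod 4, sign flips]
  = -(24|55)    [79 ≡ 24 mod 55]
  = -(3|55)    [55 ≡ 7 mod 8 ⇒ (2|55)^3 = +1]
  = (55|3)    [QR: both ≡ 3 mod 4, sign flips]
  = (1|3)    [55 ≡ 1 mod 3]
  = 1    [(1|3) = 1]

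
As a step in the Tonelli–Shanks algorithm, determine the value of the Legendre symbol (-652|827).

-1

(-652|827)
  = (175|827)    [-652 ≡ 175 mod 827]
  = -(827|175)    [QR: both ≡ 3 mod 4, sign flips]
  = -(127|175)    [827 ≡ 127 mod 175]
  = (175|127)    [QR: both ≡ 3 mod 4, sign flips]
  = (48|127)    [175 ≡ 48 mod 127]
  = (3|127)    [127 ≡ 7 mod 8 ⇒ (2|127)^4 = +1]
  = -(127|3)    [QR: both ≡ 3 mod 4, sign flips]
  = -(1|3)    [127 ≡ 1 mod 3]
  = -1    [(1|3) = 1]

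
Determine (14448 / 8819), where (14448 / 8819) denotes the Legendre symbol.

-1

(14448 / 8819)
  = (5629 / 8819)    [14448 ≡ 5629 mod 8819]
  = (8819 / 5629)    [QR: 5629 ≡ 1 mod 4, sign kept]
  = (3190 / 5629)    [8819 ≡ 3190 mod 5629]
  = -(1595 / 5629)    [5629 ≡ 5 mod 8 ⇒ (2 / 5629) = -1]
  = -(5629 / 1595)    [QR: 5629 ≡ 1 mod 4, sign kept]
  = -(844 / 1595)    [5629 ≡ 844 mod 1595]
  = -(211 / 1595)    [1595 ≡ 3 mod 8 ⇒ (2 / 1595)^2 = +1]
  = (1595 / 211)    [QR: both ≡ 3 mod 4, sign flips]
  = (118 / 211)    [1595 ≡ 118 mod 211]
  = -(59 / 211)    [211 ≡ 3 mod 8 ⇒ (2 / 211) = -1]
  = (211 / 59)    [QR: both ≡ 3 mod 4, sign flips]
  = (34 / 59)    [211 ≡ 34 mod 59]
  = -(17 / 59)    [59 ≡ 3 mod 8 ⇒ (2 / 59) = -1]
  = -(59 / 17)    [QR: 17 ≡ 1 mod 4, sign kept]
  = -(8 / 17)    [59 ≡ 8 mod 17]
  = -(1 / 17)    [17 ≡ 1 mod 8 ⇒ (2 / 17)^3 = +1]
  = -1    [(1 / 17) = 1]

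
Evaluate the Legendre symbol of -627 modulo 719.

-1

Reduce the numerator: -627 ≡ 92 (mod 719), so (-627/719) = (92/719).
Factor out 2: 92 = 2^2·23. Since 719 ≡ 7 (mod 8), (2/719) = +1, and (2/719)^2 = +1. Now have (23/719).
Both 23 ≡ 3 and 719 ≡ 3 (mod 4), so reciprocity gives (23/719) = -(719/23). Reduce: 719 ≡ 6 (mod 23). Now have -(6/23).
Factor out 2: 6 = 2·3. Since 23 ≡ 7 (mod 8), (2/23) = +1. Now have -(3/23).
Both 3 ≡ 3 and 23 ≡ 3 (mod 4), so reciprocity gives (3/23) = -(23/3). Reduce: 23 ≡ 2 (mod 3). Now have (2/3).
Factor out 2: 2 = 2. Since 3 ≡ 3 (mod 8), (2/3) = -1. Now have -(1/3).
(1/3) = 1. Collecting the sign factors: -1.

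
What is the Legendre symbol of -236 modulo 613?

Reduce the numerator: -236 ≡ 377 (mod 613), so (-236/613) = (377/613).
377 ≡ 1 (mod 4), so quadratic reciprocity gives (377/613) = (613/377). Reduce: 613 ≡ 236 (mod 377). Now have (236/377).
Factor out 2: 236 = 2^2·59. Since 377 ≡ 1 (mod 8), (2/377) = +1, and (2/377)^2 = +1. Now have (59/377).
377 ≡ 1 (mod 4), so quadratic reciprocity gives (59/377) = (377/59). Reduce: 377 ≡ 23 (mod 59). Now have (23/59).
Both 23 ≡ 3 and 59 ≡ 3 (mod 4), so reciprocity gives (23/59) = -(59/23). Reduce: 59 ≡ 13 (mod 23). Now have -(13/23).
13 ≡ 1 (mod 4), so quadratic reciprocity gives (13/23) = (23/13). Reduce: 23 ≡ 10 (mod 13). Now have -(10/13).
Factor out 2: 10 = 2·5. Since 13 ≡ 5 (mod 8), (2/13) = -1. Now have (5/13).
5 ≡ 1 (mod 4), so quadratic reciprocity gives (5/13) = (13/5). Reduce: 13 ≡ 3 (mod 5). Now have (3/5).
5 ≡ 1 (mod 4), so quadratic reciprocity gives (3/5) = (5/3). Reduce: 5 ≡ 2 (mod 3). Now have (2/3).
Factor out 2: 2 = 2. Since 3 ≡ 3 (mod 8), (2/3) = -1. Now have -(1/3).
(1/3) = 1. Collecting the sign factors: -1.

-1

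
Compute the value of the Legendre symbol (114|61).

-1

(114|61)
  = (53|61)    [114 ≡ 53 mod 61]
  = (61|53)    [QR: 53 ≡ 1 mod 4, sign kept]
  = (8|53)    [61 ≡ 8 mod 53]
  = -(1|53)    [53 ≡ 5 mod 8 ⇒ (2|53)^3 = -1]
  = -1    [(1|53) = 1]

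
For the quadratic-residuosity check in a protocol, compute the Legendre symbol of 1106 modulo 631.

-1

(1106 / 631)
  = (475 / 631)    [1106 ≡ 475 mod 631]
  = -(631 / 475)    [QR: both ≡ 3 mod 4, sign flips]
  = -(156 / 475)    [631 ≡ 156 mod 475]
  = -(39 / 475)    [475 ≡ 3 mod 8 ⇒ (2 / 475)^2 = +1]
  = (475 / 39)    [QR: both ≡ 3 mod 4, sign flips]
  = (7 / 39)    [475 ≡ 7 mod 39]
  = -(39 / 7)    [QR: both ≡ 3 mod 4, sign flips]
  = -(4 / 7)    [39 ≡ 4 mod 7]
  = -(1 / 7)    [7 ≡ 7 mod 8 ⇒ (2 / 7)^2 = +1]
  = -1    [(1 / 7) = 1]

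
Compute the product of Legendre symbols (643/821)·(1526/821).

-1

By multiplicativity, (643·1526/821) = (643/821)·(1526/821).
First factor (643/821):
821 ≡ 1 (mod 4), so quadratic reciprocity gives (643/821) = (821/643). Reduce: 821 ≡ 178 (mod 643). Now have (178/643).
Factor out 2: 178 = 2·89. Since 643 ≡ 3 (mod 8), (2/643) = -1. Now have -(89/643).
89 ≡ 1 (mod 4), so quadratic reciprocity gives (89/643) = (643/89). Reduce: 643 ≡ 20 (mod 89). Now have -(20/89).
Factor out 2: 20 = 2^2·5. Since 89 ≡ 1 (mod 8), (2/89) = +1, and (2/89)^2 = +1. Now have -(5/89).
5 ≡ 1 (mod 4), so quadratic reciprocity gives (5/89) = (89/5). Reduce: 89 ≡ 4 (mod 5). Now have -(4/5).
Factor out 2: 4 = 2^2. Since 5 ≡ 5 (mod 8), (2/5) = -1, and (2/5)^2 = +1. Now have -(1/5).
(1/5) = 1. Collecting the sign factors: -1.
Second factor (1526/821):
Reduce the numerator: 1526 ≡ 705 (mod 821), so (1526/821) = (705/821).
705 ≡ 1 (mod 4), so quadratic reciprocity gives (705/821) = (821/705). Reduce: 821 ≡ 116 (mod 705). Now have (116/705).
Factor out 2: 116 = 2^2·29. Since 705 ≡ 1 (mod 8), (2/705) = +1, and (2/705)^2 = +1. Now have (29/705).
29 ≡ 1 (mod 4), so quadratic reciprocity gives (29/705) = (705/29). Reduce: 705 ≡ 9 (mod 29). Now have (9/29).
9 ≡ 1 (mod 4), so quadratic reciprocity gives (9/29) = (29/9). Reduce: 29 ≡ 2 (mod 9). Now have (2/9).
Factor out 2: 2 = 2. Since 9 ≡ 1 (mod 8), (2/9) = +1. Now have (1/9).
(1/9) = 1. Collecting the sign factors: 1.
Product: (-1)·(1) = -1.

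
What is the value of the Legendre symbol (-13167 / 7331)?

(-13167 / 7331)
  = (1495 / 7331)    [-13167 ≡ 1495 mod 7331]
  = -(7331 / 1495)    [QR: both ≡ 3 mod 4, sign flips]
  = -(1351 / 1495)    [7331 ≡ 1351 mod 1495]
  = (1495 / 1351)    [QR: both ≡ 3 mod 4, sign flips]
  = (144 / 1351)    [1495 ≡ 144 mod 1351]
  = (9 / 1351)    [1351 ≡ 7 mod 8 ⇒ (2 / 1351)^4 = +1]
  = (1351 / 9)    [QR: 9 ≡ 1 mod 4, sign kept]
  = (1 / 9)    [1351 ≡ 1 mod 9]
  = 1    [(1 / 9) = 1]

1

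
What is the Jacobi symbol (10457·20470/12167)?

By multiplicativity, (10457·20470/12167) = (10457/12167)·(20470/12167).
First factor (10457/12167):
(10457/12167)
  = (12167/10457)    [QR: 10457 ≡ 1 mod 4, sign kept]
  = (1710/10457)    [12167 ≡ 1710 mod 10457]
  = (855/10457)    [10457 ≡ 1 mod 8 ⇒ (2/10457) = +1]
  = (10457/855)    [QR: 10457 ≡ 1 mod 4, sign kept]
  = (197/855)    [10457 ≡ 197 mod 855]
  = (855/197)    [QR: 197 ≡ 1 mod 4, sign kept]
  = (67/197)    [855 ≡ 67 mod 197]
  = (197/67)    [QR: 197 ≡ 1 mod 4, sign kept]
  = (63/67)    [197 ≡ 63 mod 67]
  = -(67/63)    [QR: both ≡ 3 mod 4, sign flips]
  = -(4/63)    [67 ≡ 4 mod 63]
  = -(1/63)    [63 ≡ 7 mod 8 ⇒ (2/63)^2 = +1]
  = -1    [(1/63) = 1]
Second factor (20470/12167):
(20470/12167)
  = (8303/12167)    [20470 ≡ 8303 mod 12167]
  = -(12167/8303)    [QR: both ≡ 3 mod 4, sign flips]
  = -(3864/8303)    [12167 ≡ 3864 mod 8303]
  = -(483/8303)    [8303 ≡ 7 mod 8 ⇒ (2/8303)^3 = +1]
  = (8303/483)    [QR: both ≡ 3 mod 4, sign flips]
  = (92/483)    [8303 ≡ 92 mod 483]
  = (23/483)    [483 ≡ 3 mod 8 ⇒ (2/483)^2 = +1]
  = -(483/23)    [QR: both ≡ 3 mod 4, sign flips]
  = -(0/23)    [483 ≡ 0 mod 23]
  = 0    [numerator 0, gcd > 1]
Product: (-1)·(0) = 0.

0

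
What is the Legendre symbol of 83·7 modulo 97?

By multiplicativity, (83·7 / 97) = (83 / 97)·(7 / 97).
First factor (83 / 97):
(83 / 97)
  = (97 / 83)    [QR: 97 ≡ 1 mod 4, sign kept]
  = (14 / 83)    [97 ≡ 14 mod 83]
  = -(7 / 83)    [83 ≡ 3 mod 8 ⇒ (2 / 83) = -1]
  = (83 / 7)    [QR: both ≡ 3 mod 4, sign flips]
  = (6 / 7)    [83 ≡ 6 mod 7]
  = (3 / 7)    [7 ≡ 7 mod 8 ⇒ (2 / 7) = +1]
  = -(7 / 3)    [QR: both ≡ 3 mod 4, sign flips]
  = -(1 / 3)    [7 ≡ 1 mod 3]
  = -1    [(1 / 3) = 1]
Second factor (7 / 97):
(7 / 97)
  = (97 / 7)    [QR: 97 ≡ 1 mod 4, sign kept]
  = (6 / 7)    [97 ≡ 6 mod 7]
  = (3 / 7)    [7 ≡ 7 mod 8 ⇒ (2 / 7) = +1]
  = -(7 / 3)    [QR: both ≡ 3 mod 4, sign flips]
  = -(1 / 3)    [7 ≡ 1 mod 3]
  = -1    [(1 / 3) = 1]
Product: (-1)·(-1) = 1.

1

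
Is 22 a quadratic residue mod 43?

Factor out 2: 22 = 2·11. Since 43 ≡ 3 (mod 8), (2|43) = -1. Now have -(11|43).
Both 11 ≡ 3 and 43 ≡ 3 (mod 4), so reciprocity gives (11|43) = -(43|11). Reduce: 43 ≡ 10 (mod 11). Now have (10|11).
Factor out 2: 10 = 2·5. Since 11 ≡ 3 (mod 8), (2|11) = -1. Now have -(5|11).
5 ≡ 1 (mod 4), so quadratic reciprocity gives (5|11) = (11|5). Reduce: 11 ≡ 1 (mod 5). Now have -(1|5).
(1|5) = 1. Collecting the sign factors: -1.
(22|43) = -1, and 43 is prime, so 22 is not a quadratic residue mod 43.

no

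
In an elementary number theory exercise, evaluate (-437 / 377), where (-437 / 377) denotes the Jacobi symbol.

Pull out -1: (-437 / 377) = (-1 / 377)·(437 / 377). Since 377 ≡ 1 (mod 4), (-1 / 377) = +1. Now have (437 / 377).
Reduce the numerator: 437 ≡ 60 (mod 377), so (437 / 377) = (60 / 377).
Factor out 2: 60 = 2^2·15. Since 377 ≡ 1 (mod 8), (2 / 377) = +1, and (2 / 377)^2 = +1. Now have (15 / 377).
377 ≡ 1 (mod 4), so quadratic reciprocity gives (15 / 377) = (377 / 15). Reduce: 377 ≡ 2 (mod 15). Now have (2 / 15).
Factor out 2: 2 = 2. Since 15 ≡ 7 (mod 8), (2 / 15) = +1. Now have (1 / 15).
(1 / 15) = 1. Collecting the sign factors: 1.

1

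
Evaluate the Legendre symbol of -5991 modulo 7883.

-1

Reduce the numerator: -5991 ≡ 1892 (mod 7883), so (-5991/7883) = (1892/7883).
Factor out 2: 1892 = 2^2·473. Since 7883 ≡ 3 (mod 8), (2/7883) = -1, and (2/7883)^2 = +1. Now have (473/7883).
473 ≡ 1 (mod 4), so quadratic reciprocity gives (473/7883) = (7883/473). Reduce: 7883 ≡ 315 (mod 473). Now have (315/473).
473 ≡ 1 (mod 4), so quadratic reciprocity gives (315/473) = (473/315). Reduce: 473 ≡ 158 (mod 315). Now have (158/315).
Factor out 2: 158 = 2·79. Since 315 ≡ 3 (mod 8), (2/315) = -1. Now have -(79/315).
Both 79 ≡ 3 and 315 ≡ 3 (mod 4), so reciprocity gives (79/315) = -(315/79). Reduce: 315 ≡ 78 (mod 79). Now have (78/79).
Factor out 2: 78 = 2·39. Since 79 ≡ 7 (mod 8), (2/79) = +1. Now have (39/79).
Both 39 ≡ 3 and 79 ≡ 3 (mod 4), so reciprocity gives (39/79) = -(79/39). Reduce: 79 ≡ 1 (mod 39). Now have -(1/39).
(1/39) = 1. Collecting the sign factors: -1.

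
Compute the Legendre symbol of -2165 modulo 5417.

Reduce the numerator: -2165 ≡ 3252 (mod 5417), so (-2165/5417) = (3252/5417).
Factor out 2: 3252 = 2^2·813. Since 5417 ≡ 1 (mod 8), (2/5417) = +1, and (2/5417)^2 = +1. Now have (813/5417).
813 ≡ 1 (mod 4), so quadratic reciprocity gives (813/5417) = (5417/813). Reduce: 5417 ≡ 539 (mod 813). Now have (539/813).
813 ≡ 1 (mod 4), so quadratic reciprocity gives (539/813) = (813/539). Reduce: 813 ≡ 274 (mod 539). Now have (274/539).
Factor out 2: 274 = 2·137. Since 539 ≡ 3 (mod 8), (2/539) = -1. Now have -(137/539).
137 ≡ 1 (mod 4), so quadratic reciprocity gives (137/539) = (539/137). Reduce: 539 ≡ 128 (mod 137). Now have -(128/137).
Factor out 2: 128 = 2^7. Since 137 ≡ 1 (mod 8), (2/137) = +1, and (2/137)^7 = +1. Now have -(1/137).
(1/137) = 1. Collecting the sign factors: -1.

-1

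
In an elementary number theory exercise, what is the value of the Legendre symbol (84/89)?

(84/89)
  = (21/89)    [89 ≡ 1 mod 8 ⇒ (2/89)^2 = +1]
  = (89/21)    [QR: 21 ≡ 1 mod 4, sign kept]
  = (5/21)    [89 ≡ 5 mod 21]
  = (21/5)    [QR: 5 ≡ 1 mod 4, sign kept]
  = (1/5)    [21 ≡ 1 mod 5]
  = 1    [(1/5) = 1]

1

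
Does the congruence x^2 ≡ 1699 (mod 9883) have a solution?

Both 1699 ≡ 3 and 9883 ≡ 3 (mod 4), so reciprocity gives (1699/9883) = -(9883/1699). Reduce: 9883 ≡ 1388 (mod 1699). Now have -(1388/1699).
Factor out 2: 1388 = 2^2·347. Since 1699 ≡ 3 (mod 8), (2/1699) = -1, and (2/1699)^2 = +1. Now have -(347/1699).
Both 347 ≡ 3 and 1699 ≡ 3 (mod 4), so reciprocity gives (347/1699) = -(1699/347). Reduce: 1699 ≡ 311 (mod 347). Now have (311/347).
Both 311 ≡ 3 and 347 ≡ 3 (mod 4), so reciprocity gives (311/347) = -(347/311). Reduce: 347 ≡ 36 (mod 311). Now have -(36/311).
Factor out 2: 36 = 2^2·9. Since 311 ≡ 7 (mod 8), (2/311) = +1, and (2/311)^2 = +1. Now have -(9/311).
9 ≡ 1 (mod 4), so quadratic reciprocity gives (9/311) = (311/9). Reduce: 311 ≡ 5 (mod 9). Now have -(5/9).
5 ≡ 1 (mod 4), so quadratic reciprocity gives (5/9) = (9/5). Reduce: 9 ≡ 4 (mod 5). Now have -(4/5).
Factor out 2: 4 = 2^2. Since 5 ≡ 5 (mod 8), (2/5) = -1, and (2/5)^2 = +1. Now have -(1/5).
(1/5) = 1. Collecting the sign factors: -1.
The Legendre symbol is -1, so x^2 ≡ 1699 (mod 9883) has no solution.

no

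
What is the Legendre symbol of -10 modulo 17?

-1

(-10/17)
  = (7/17)    [-10 ≡ 7 mod 17]
  = (17/7)    [QR: 17 ≡ 1 mod 4, sign kept]
  = (3/7)    [17 ≡ 3 mod 7]
  = -(7/3)    [QR: both ≡ 3 mod 4, sign flips]
  = -(1/3)    [7 ≡ 1 mod 3]
  = -1    [(1/3) = 1]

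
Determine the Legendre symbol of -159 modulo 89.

Pull out -1: (-159 / 89) = (-1 / 89)·(159 / 89). Since 89 ≡ 1 (mod 4), (-1 / 89) = +1. Now have (159 / 89).
Reduce the numerator: 159 ≡ 70 (mod 89), so (159 / 89) = (70 / 89).
Factor out 2: 70 = 2·35. Since 89 ≡ 1 (mod 8), (2 / 89) = +1. Now have (35 / 89).
89 ≡ 1 (mod 4), so quadratic reciprocity gives (35 / 89) = (89 / 35). Reduce: 89 ≡ 19 (mod 35). Now have (19 / 35).
Both 19 ≡ 3 and 35 ≡ 3 (mod 4), so reciprocity gives (19 / 35) = -(35 / 19). Reduce: 35 ≡ 16 (mod 19). Now have -(16 / 19).
Factor out 2: 16 = 2^4. Since 19 ≡ 3 (mod 8), (2 / 19) = -1, and (2 / 19)^4 = +1. Now have -(1 / 19).
(1 / 19) = 1. Collecting the sign factors: -1.

-1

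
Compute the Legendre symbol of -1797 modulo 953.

(-1797 / 953)
  = (1797 / 953)    [953 ≡ 1 mod 4 ⇒ (-1 / 953) = +1]
  = (844 / 953)    [1797 ≡ 844 mod 953]
  = (211 / 953)    [953 ≡ 1 mod 8 ⇒ (2 / 953)^2 = +1]
  = (953 / 211)    [QR: 953 ≡ 1 mod 4, sign kept]
  = (109 / 211)    [953 ≡ 109 mod 211]
  = (211 / 109)    [QR: 109 ≡ 1 mod 4, sign kept]
  = (102 / 109)    [211 ≡ 102 mod 109]
  = -(51 / 109)    [109 ≡ 5 mod 8 ⇒ (2 / 109) = -1]
  = -(109 / 51)    [QR: 109 ≡ 1 mod 4, sign kept]
  = -(7 / 51)    [109 ≡ 7 mod 51]
  = (51 / 7)    [QR: both ≡ 3 mod 4, sign flips]
  = (2 / 7)    [51 ≡ 2 mod 7]
  = (1 / 7)    [7 ≡ 7 mod 8 ⇒ (2 / 7) = +1]
  = 1    [(1 / 7) = 1]

1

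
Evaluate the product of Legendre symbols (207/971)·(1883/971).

1

By multiplicativity, (207·1883/971) = (207/971)·(1883/971).
First factor (207/971):
Both 207 ≡ 3 and 971 ≡ 3 (mod 4), so reciprocity gives (207/971) = -(971/207). Reduce: 971 ≡ 143 (mod 207). Now have -(143/207).
Both 143 ≡ 3 and 207 ≡ 3 (mod 4), so reciprocity gives (143/207) = -(207/143). Reduce: 207 ≡ 64 (mod 143). Now have (64/143).
Factor out 2: 64 = 2^6. Since 143 ≡ 7 (mod 8), (2/143) = +1, and (2/143)^6 = +1. Now have (1/143).
(1/143) = 1. Collecting the sign factors: 1.
Second factor (1883/971):
Reduce the numerator: 1883 ≡ 912 (mod 971), so (1883/971) = (912/971).
Factor out 2: 912 = 2^4·57. Since 971 ≡ 3 (mod 8), (2/971) = -1, and (2/971)^4 = +1. Now have (57/971).
57 ≡ 1 (mod 4), so quadratic reciprocity gives (57/971) = (971/57). Reduce: 971 ≡ 2 (mod 57). Now have (2/57).
Factor out 2: 2 = 2. Since 57 ≡ 1 (mod 8), (2/57) = +1. Now have (1/57).
(1/57) = 1. Collecting the sign factors: 1.
Product: (1)·(1) = 1.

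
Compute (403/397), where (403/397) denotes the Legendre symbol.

-1

Reduce the numerator: 403 ≡ 6 (mod 397), so (403/397) = (6/397).
Factor out 2: 6 = 2·3. Since 397 ≡ 5 (mod 8), (2/397) = -1. Now have -(3/397).
397 ≡ 1 (mod 4), so quadratic reciprocity gives (3/397) = (397/3). Reduce: 397 ≡ 1 (mod 3). Now have -(1/3).
(1/3) = 1. Collecting the sign factors: -1.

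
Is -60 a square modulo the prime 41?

no

(-60/41)
  = (22/41)    [-60 ≡ 22 mod 41]
  = (11/41)    [41 ≡ 1 mod 8 ⇒ (2/41) = +1]
  = (41/11)    [QR: 41 ≡ 1 mod 4, sign kept]
  = (8/11)    [41 ≡ 8 mod 11]
  = -(1/11)    [11 ≡ 3 mod 8 ⇒ (2/11)^3 = -1]
  = -1    [(1/11) = 1]
The Legendre symbol is -1, so x^2 ≡ -60 (mod 41) has no solution.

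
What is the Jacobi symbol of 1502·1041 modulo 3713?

1

By multiplicativity, (1502·1041/3713) = (1502/3713)·(1041/3713).
First factor (1502/3713):
(1502/3713)
  = (751/3713)    [3713 ≡ 1 mod 8 ⇒ (2/3713) = +1]
  = (3713/751)    [QR: 3713 ≡ 1 mod 4, sign kept]
  = (709/751)    [3713 ≡ 709 mod 751]
  = (751/709)    [QR: 709 ≡ 1 mod 4, sign kept]
  = (42/709)    [751 ≡ 42 mod 709]
  = -(21/709)    [709 ≡ 5 mod 8 ⇒ (2/709) = -1]
  = -(709/21)    [QR: 21 ≡ 1 mod 4, sign kept]
  = -(16/21)    [709 ≡ 16 mod 21]
  = -(1/21)    [21 ≡ 5 mod 8 ⇒ (2/21)^4 = +1]
  = -1    [(1/21) = 1]
Second factor (1041/3713):
(1041/3713)
  = (3713/1041)    [QR: 1041 ≡ 1 mod 4, sign kept]
  = (590/1041)    [3713 ≡ 590 mod 1041]
  = (295/1041)    [1041 ≡ 1 mod 8 ⇒ (2/1041) = +1]
  = (1041/295)    [QR: 1041 ≡ 1 mod 4, sign kept]
  = (156/295)    [1041 ≡ 156 mod 295]
  = (39/295)    [295 ≡ 7 mod 8 ⇒ (2/295)^2 = +1]
  = -(295/39)    [QR: both ≡ 3 mod 4, sign flips]
  = -(22/39)    [295 ≡ 22 mod 39]
  = -(11/39)    [39 ≡ 7 mod 8 ⇒ (2/39) = +1]
  = (39/11)    [QR: both ≡ 3 mod 4, sign flips]
  = (6/11)    [39 ≡ 6 mod 11]
  = -(3/11)    [11 ≡ 3 mod 8 ⇒ (2/11) = -1]
  = (11/3)    [QR: both ≡ 3 mod 4, sign flips]
  = (2/3)    [11 ≡ 2 mod 3]
  = -(1/3)    [3 ≡ 3 mod 8 ⇒ (2/3) = -1]
  = -1    [(1/3) = 1]
Product: (-1)·(-1) = 1.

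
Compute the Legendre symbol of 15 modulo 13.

(15|13)
  = (2|13)    [15 ≡ 2 mod 13]
  = -(1|13)    [13 ≡ 5 mod 8 ⇒ (2|13) = -1]
  = -1    [(1|13) = 1]

-1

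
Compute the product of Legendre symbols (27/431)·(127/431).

By multiplicativity, (27·127/431) = (27/431)·(127/431).
First factor (27/431):
Both 27 ≡ 3 and 431 ≡ 3 (mod 4), so reciprocity gives (27/431) = -(431/27). Reduce: 431 ≡ 26 (mod 27). Now have -(26/27).
Factor out 2: 26 = 2·13. Since 27 ≡ 3 (mod 8), (2/27) = -1. Now have (13/27).
13 ≡ 1 (mod 4), so quadratic reciprocity gives (13/27) = (27/13). Reduce: 27 ≡ 1 (mod 13). Now have (1/13).
(1/13) = 1. Collecting the sign factors: 1.
Second factor (127/431):
Both 127 ≡ 3 and 431 ≡ 3 (mod 4), so reciprocity gives (127/431) = -(431/127). Reduce: 431 ≡ 50 (mod 127). Now have -(50/127).
Factor out 2: 50 = 2·25. Since 127 ≡ 7 (mod 8), (2/127) = +1. Now have -(25/127).
25 ≡ 1 (mod 4), so quadratic reciprocity gives (25/127) = (127/25). Reduce: 127 ≡ 2 (mod 25). Now have -(2/25).
Factor out 2: 2 = 2. Since 25 ≡ 1 (mod 8), (2/25) = +1. Now have -(1/25).
(1/25) = 1. Collecting the sign factors: -1.
Product: (1)·(-1) = -1.

-1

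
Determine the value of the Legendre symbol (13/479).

-1

(13/479)
  = (479/13)    [QR: 13 ≡ 1 mod 4, sign kept]
  = (11/13)    [479 ≡ 11 mod 13]
  = (13/11)    [QR: 13 ≡ 1 mod 4, sign kept]
  = (2/11)    [13 ≡ 2 mod 11]
  = -(1/11)    [11 ≡ 3 mod 8 ⇒ (2/11) = -1]
  = -1    [(1/11) = 1]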